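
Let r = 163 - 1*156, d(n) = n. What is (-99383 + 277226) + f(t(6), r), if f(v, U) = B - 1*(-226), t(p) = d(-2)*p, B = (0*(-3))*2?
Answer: 178069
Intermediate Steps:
B = 0 (B = 0*2 = 0)
r = 7 (r = 163 - 156 = 7)
t(p) = -2*p
f(v, U) = 226 (f(v, U) = 0 - 1*(-226) = 0 + 226 = 226)
(-99383 + 277226) + f(t(6), r) = (-99383 + 277226) + 226 = 177843 + 226 = 178069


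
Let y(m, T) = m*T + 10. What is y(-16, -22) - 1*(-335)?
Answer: 697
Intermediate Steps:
y(m, T) = 10 + T*m (y(m, T) = T*m + 10 = 10 + T*m)
y(-16, -22) - 1*(-335) = (10 - 22*(-16)) - 1*(-335) = (10 + 352) + 335 = 362 + 335 = 697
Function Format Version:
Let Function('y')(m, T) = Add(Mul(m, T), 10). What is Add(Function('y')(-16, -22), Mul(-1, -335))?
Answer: 697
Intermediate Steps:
Function('y')(m, T) = Add(10, Mul(T, m)) (Function('y')(m, T) = Add(Mul(T, m), 10) = Add(10, Mul(T, m)))
Add(Function('y')(-16, -22), Mul(-1, -335)) = Add(Add(10, Mul(-22, -16)), Mul(-1, -335)) = Add(Add(10, 352), 335) = Add(362, 335) = 697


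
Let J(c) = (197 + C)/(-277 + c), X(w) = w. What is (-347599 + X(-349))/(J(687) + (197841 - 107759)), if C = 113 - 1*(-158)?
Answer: -17832335/4616761 ≈ -3.8625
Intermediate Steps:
C = 271 (C = 113 + 158 = 271)
J(c) = 468/(-277 + c) (J(c) = (197 + 271)/(-277 + c) = 468/(-277 + c))
(-347599 + X(-349))/(J(687) + (197841 - 107759)) = (-347599 - 349)/(468/(-277 + 687) + (197841 - 107759)) = -347948/(468/410 + 90082) = -347948/(468*(1/410) + 90082) = -347948/(234/205 + 90082) = -347948/18467044/205 = -347948*205/18467044 = -17832335/4616761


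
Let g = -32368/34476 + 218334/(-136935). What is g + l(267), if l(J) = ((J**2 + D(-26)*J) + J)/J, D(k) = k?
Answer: 1847247388/7714005 ≈ 239.47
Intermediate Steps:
g = -19541822/7714005 (g = -32368*1/34476 + 218334*(-1/136935) = -476/507 - 72778/45645 = -19541822/7714005 ≈ -2.5333)
l(J) = (J**2 - 25*J)/J (l(J) = ((J**2 - 26*J) + J)/J = (J**2 - 25*J)/J)
g + l(267) = -19541822/7714005 + (-25 + 267) = -19541822/7714005 + 242 = 1847247388/7714005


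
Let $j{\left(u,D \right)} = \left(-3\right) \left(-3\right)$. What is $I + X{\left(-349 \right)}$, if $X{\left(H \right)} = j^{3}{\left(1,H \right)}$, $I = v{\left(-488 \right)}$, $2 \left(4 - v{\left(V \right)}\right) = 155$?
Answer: $\frac{1311}{2} \approx 655.5$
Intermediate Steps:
$v{\left(V \right)} = - \frac{147}{2}$ ($v{\left(V \right)} = 4 - \frac{155}{2} = - \frac{147}{2}$)
$j{\left(u,D \right)} = 9$
$I = - \frac{147}{2} \approx -73.5$
$X{\left(H \right)} = 729$ ($X{\left(H \right)} = 9^{3} = 729$)
$I + X{\left(-349 \right)} = - \frac{147}{2} + 729 = \frac{1311}{2}$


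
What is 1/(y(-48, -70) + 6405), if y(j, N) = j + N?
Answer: 1/6287 ≈ 0.00015906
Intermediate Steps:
y(j, N) = N + j
1/(y(-48, -70) + 6405) = 1/((-70 - 48) + 6405) = 1/(-118 + 6405) = 1/6287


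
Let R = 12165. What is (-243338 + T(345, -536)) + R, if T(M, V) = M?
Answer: -230828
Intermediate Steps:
(-243338 + T(345, -536)) + R = (-243338 + 345) + 12165 = -242993 + 12165 = -230828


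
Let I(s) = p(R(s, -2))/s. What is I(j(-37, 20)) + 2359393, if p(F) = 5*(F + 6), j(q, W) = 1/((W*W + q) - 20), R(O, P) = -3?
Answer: 2364538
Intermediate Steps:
j(q, W) = 1/(-20 + q + W**2) (j(q, W) = 1/((W**2 + q) - 20) = 1/((q + W**2) - 20) = 1/(-20 + q + W**2))
p(F) = 30 + 5*F (p(F) = 5*(6 + F) = 30 + 5*F)
I(s) = 15/s (I(s) = (30 + 5*(-3))/s = (30 - 15)/s = 15/s)
I(j(-37, 20)) + 2359393 = 15/(1/(-20 - 37 + 20**2)) + 2359393 = 15/(1/(-20 - 37 + 400)) + 2359393 = 15/(1/343) + 2359393 = 15*343 + 2359393 = 5145 + 2359393 = 2364538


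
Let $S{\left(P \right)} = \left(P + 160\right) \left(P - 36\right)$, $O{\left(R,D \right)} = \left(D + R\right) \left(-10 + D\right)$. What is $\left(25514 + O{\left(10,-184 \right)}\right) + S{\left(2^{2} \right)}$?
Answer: $54022$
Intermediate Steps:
$O{\left(R,D \right)} = \left(-10 + D\right) \left(D + R\right)$
$S{\left(P \right)} = \left(-36 + P\right) \left(160 + P\right)$ ($S{\left(P \right)} = \left(160 + P\right) \left(-36 + P\right) = \left(-36 + P\right) \left(160 + P\right)$)
$\left(25514 + O{\left(10,-184 \right)}\right) + S{\left(2^{2} \right)} = \left(25514 - \left(100 - 33856\right)\right) + \left(-5760 + \left(2^{2}\right)^{2} + 124 \cdot 2^{2}\right) = \left(25514 + \left(33856 + 1840 - 100 - 1840\right)\right) + \left(-5760 + 4^{2} + 124 \cdot 4\right) = \left(25514 + 33756\right) + \left(-5760 + 16 + 496\right) = 59270 - 5248 = 54022$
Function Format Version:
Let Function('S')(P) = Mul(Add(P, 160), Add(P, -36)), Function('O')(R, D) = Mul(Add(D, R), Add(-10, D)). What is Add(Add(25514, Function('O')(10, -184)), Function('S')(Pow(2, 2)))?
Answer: 54022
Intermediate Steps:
Function('O')(R, D) = Mul(Add(-10, D), Add(D, R))
Function('S')(P) = Mul(Add(-36, P), Add(160, P)) (Function('S')(P) = Mul(Add(160, P), Add(-36, P)) = Mul(Add(-36, P), Add(160, P)))
Add(Add(25514, Function('O')(10, -184)), Function('S')(Pow(2, 2))) = Add(Add(25514, Add(Pow(-184, 2), Mul(-10, -184), Mul(-10, 10), Mul(-184, 10))), Add(-5760, Pow(Pow(2, 2), 2), Mul(124, Pow(2, 2)))) = Add(Add(25514, Add(33856, 1840, -100, -1840)), Add(-5760, Pow(4, 2), Mul(124, 4))) = Add(Add(25514, 33756), Add(-5760, 16, 496)) = Add(59270, -5248) = 54022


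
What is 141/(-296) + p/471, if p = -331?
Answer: -164387/139416 ≈ -1.1791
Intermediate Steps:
141/(-296) + p/471 = 141/(-296) - 331/471 = 141*(-1/296) - 331*1/471 = -141/296 - 331/471 = -164387/139416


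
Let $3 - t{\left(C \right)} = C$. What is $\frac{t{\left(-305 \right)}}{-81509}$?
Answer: $- \frac{308}{81509} \approx -0.0037787$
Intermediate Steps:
$t{\left(C \right)} = 3 - C$
$\frac{t{\left(-305 \right)}}{-81509} = \frac{3 - -305}{-81509} = \left(3 + 305\right) \left(- \frac{1}{81509}\right) = 308 \left(- \frac{1}{81509}\right) = - \frac{308}{81509}$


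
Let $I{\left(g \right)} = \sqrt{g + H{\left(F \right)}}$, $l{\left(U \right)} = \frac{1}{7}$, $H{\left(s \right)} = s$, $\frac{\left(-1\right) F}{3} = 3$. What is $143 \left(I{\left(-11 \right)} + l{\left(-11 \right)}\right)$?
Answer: $\frac{143}{7} + 286 i \sqrt{5} \approx 20.429 + 639.52 i$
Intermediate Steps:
$F = -9$ ($F = \left(-3\right) 3 = -9$)
$l{\left(U \right)} = \frac{1}{7}$
$I{\left(g \right)} = \sqrt{-9 + g}$ ($I{\left(g \right)} = \sqrt{g - 9} = \sqrt{-9 + g}$)
$143 \left(I{\left(-11 \right)} + l{\left(-11 \right)}\right) = 143 \left(\sqrt{-9 - 11} + \frac{1}{7}\right) = 143 \left(\sqrt{-20} + \frac{1}{7}\right) = 143 \left(2 i \sqrt{5} + \frac{1}{7}\right) = 143 \left(\frac{1}{7} + 2 i \sqrt{5}\right) = \frac{143}{7} + 286 i \sqrt{5}$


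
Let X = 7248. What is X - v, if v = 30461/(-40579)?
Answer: 294147053/40579 ≈ 7248.8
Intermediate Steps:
v = -30461/40579 (v = 30461*(-1/40579) = -30461/40579 ≈ -0.75066)
X - v = 7248 - 1*(-30461/40579) = 7248 + 30461/40579 = 294147053/40579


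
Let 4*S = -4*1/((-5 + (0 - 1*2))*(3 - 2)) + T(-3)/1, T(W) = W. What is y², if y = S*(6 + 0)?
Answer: 2601/196 ≈ 13.270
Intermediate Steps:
S = -17/28 (S = (-4*1/((-5 + (0 - 1*2))*(3 - 2)) - 3/1)/4 = (-4/(-5 + (0 - 2)) - 3*1)/4 = (-4/(-5 - 2) - 3)/4 = (-4/(1*(-7)) - 3)/4 = (-4/(-7) - 3)/4 = (-4*(-⅐) - 3)/4 = (4/7 - 3)/4 = (¼)*(-17/7) = -17/28 ≈ -0.60714)
y = -51/14 (y = -17*(6 + 0)/28 = -17/28*6 = -51/14 ≈ -3.6429)
y² = (-51/14)² = 2601/196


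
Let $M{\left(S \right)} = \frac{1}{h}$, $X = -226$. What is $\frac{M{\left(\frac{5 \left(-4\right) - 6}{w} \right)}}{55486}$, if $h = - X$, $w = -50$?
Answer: $\frac{1}{12539836} \approx 7.9746 \cdot 10^{-8}$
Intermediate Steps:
$h = 226$ ($h = \left(-1\right) \left(-226\right) = 226$)
$M{\left(S \right)} = \frac{1}{226}$
$\frac{M{\left(\frac{5 \left(-4\right) - 6}{w} \right)}}{55486} = \frac{1}{226 \cdot 55486} = \frac{1}{226} \cdot \frac{1}{55486} = \frac{1}{12539836}$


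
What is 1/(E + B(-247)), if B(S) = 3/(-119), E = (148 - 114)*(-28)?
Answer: -119/113291 ≈ -0.0010504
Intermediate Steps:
E = -952 (E = 34*(-28) = -952)
B(S) = -3/119 (B(S) = 3*(-1/119) = -3/119)
1/(E + B(-247)) = 1/(-952 - 3/119) = 1/(-113291/119) = -119/113291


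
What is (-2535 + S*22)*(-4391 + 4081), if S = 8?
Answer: 731290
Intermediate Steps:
(-2535 + S*22)*(-4391 + 4081) = (-2535 + 8*22)*(-4391 + 4081) = (-2535 + 176)*(-310) = -2359*(-310) = 731290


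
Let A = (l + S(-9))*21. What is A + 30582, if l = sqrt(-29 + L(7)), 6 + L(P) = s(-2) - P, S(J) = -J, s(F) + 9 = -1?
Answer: 30771 + 42*I*sqrt(13) ≈ 30771.0 + 151.43*I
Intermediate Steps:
s(F) = -10 (s(F) = -9 - 1 = -10)
L(P) = -16 - P (L(P) = -6 + (-10 - P) = -16 - P)
l = 2*I*sqrt(13) (l = sqrt(-29 + (-16 - 1*7)) = sqrt(-29 + (-16 - 7)) = sqrt(-29 - 23) = sqrt(-52) = 2*I*sqrt(13) ≈ 7.2111*I)
A = 189 + 42*I*sqrt(13) (A = (2*I*sqrt(13) - 1*(-9))*21 = (2*I*sqrt(13) + 9)*21 = (9 + 2*I*sqrt(13))*21 = 189 + 42*I*sqrt(13) ≈ 189.0 + 151.43*I)
A + 30582 = (189 + 42*I*sqrt(13)) + 30582 = 30771 + 42*I*sqrt(13)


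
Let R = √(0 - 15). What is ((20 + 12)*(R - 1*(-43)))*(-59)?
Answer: -81184 - 1888*I*√15 ≈ -81184.0 - 7312.2*I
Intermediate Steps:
R = I*√15 (R = √(-15) = I*√15 ≈ 3.873*I)
((20 + 12)*(R - 1*(-43)))*(-59) = ((20 + 12)*(I*√15 - 1*(-43)))*(-59) = (32*(I*√15 + 43))*(-59) = (32*(43 + I*√15))*(-59) = (1376 + 32*I*√15)*(-59) = -81184 - 1888*I*√15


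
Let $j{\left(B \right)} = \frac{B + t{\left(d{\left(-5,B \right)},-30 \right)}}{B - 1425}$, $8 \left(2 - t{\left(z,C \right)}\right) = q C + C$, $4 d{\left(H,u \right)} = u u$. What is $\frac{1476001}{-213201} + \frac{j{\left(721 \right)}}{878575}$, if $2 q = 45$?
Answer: $- \frac{7303452705995689}{1054947202214400} \approx -6.923$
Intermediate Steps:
$q = \frac{45}{2}$ ($q = \frac{1}{2} \cdot 45 = \frac{45}{2} \approx 22.5$)
$d{\left(H,u \right)} = \frac{u^{2}}{4}$ ($d{\left(H,u \right)} = \frac{u u}{4} = \frac{u^{2}}{4}$)
$t{\left(z,C \right)} = 2 - \frac{47 C}{16}$ ($t{\left(z,C \right)} = 2 - \frac{\frac{45 C}{2} + C}{8} = 2 - \frac{\frac{47}{2} C}{8} = 2 - \frac{47 C}{16}$)
$j{\left(B \right)} = \frac{\frac{721}{8} + B}{-1425 + B}$ ($j{\left(B \right)} = \frac{B + \left(2 - - \frac{705}{8}\right)}{B - 1425} = \frac{B + \left(2 + \frac{705}{8}\right)}{-1425 + B} = \frac{B + \frac{721}{8}}{-1425 + B} = \frac{\frac{721}{8} + B}{-1425 + B}$)
$\frac{1476001}{-213201} + \frac{j{\left(721 \right)}}{878575} = \frac{1476001}{-213201} + \frac{\frac{1}{-1425 + 721} \left(\frac{721}{8} + 721\right)}{878575} = 1476001 \left(- \frac{1}{213201}\right) + \frac{1}{-704} \cdot \frac{6489}{8} \cdot \frac{1}{878575} = - \frac{1476001}{213201} + \left(- \frac{1}{704}\right) \frac{6489}{8} \cdot \frac{1}{878575} = - \frac{1476001}{213201} - \frac{6489}{4948134400} = - \frac{7303452705995689}{1054947202214400}$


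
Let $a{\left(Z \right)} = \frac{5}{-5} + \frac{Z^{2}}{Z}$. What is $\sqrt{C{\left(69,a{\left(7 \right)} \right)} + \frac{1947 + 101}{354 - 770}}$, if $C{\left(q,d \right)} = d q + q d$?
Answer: $\frac{10 \sqrt{1391}}{13} \approx 28.689$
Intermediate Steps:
$a{\left(Z \right)} = -1 + Z$ ($a{\left(Z \right)} = 5 \left(- \frac{1}{5}\right) + Z = -1 + Z$)
$C{\left(q,d \right)} = 2 d q$ ($C{\left(q,d \right)} = d q + d q = 2 d q$)
$\sqrt{C{\left(69,a{\left(7 \right)} \right)} + \frac{1947 + 101}{354 - 770}} = \sqrt{2 \left(-1 + 7\right) 69 + \frac{1947 + 101}{354 - 770}} = \sqrt{2 \cdot 6 \cdot 69 + \frac{2048}{-416}} = \sqrt{828 + 2048 \left(- \frac{1}{416}\right)} = \sqrt{828 - \frac{64}{13}} = \sqrt{\frac{10700}{13}} = \frac{10 \sqrt{1391}}{13}$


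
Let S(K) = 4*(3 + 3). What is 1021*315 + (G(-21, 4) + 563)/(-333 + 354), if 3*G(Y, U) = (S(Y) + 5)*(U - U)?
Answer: 6754478/21 ≈ 3.2164e+5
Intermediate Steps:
S(K) = 24 (S(K) = 4*6 = 24)
G(Y, U) = 0 (G(Y, U) = ((24 + 5)*(U - U))/3 = (29*0)/3 = (⅓)*0 = 0)
1021*315 + (G(-21, 4) + 563)/(-333 + 354) = 1021*315 + (0 + 563)/(-333 + 354) = 321615 + 563/21 = 6754478/21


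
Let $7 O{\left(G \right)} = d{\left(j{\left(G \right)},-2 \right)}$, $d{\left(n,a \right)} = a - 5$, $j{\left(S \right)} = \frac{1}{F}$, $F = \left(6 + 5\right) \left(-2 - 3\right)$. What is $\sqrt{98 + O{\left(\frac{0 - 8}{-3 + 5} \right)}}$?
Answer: $\sqrt{97} \approx 9.8489$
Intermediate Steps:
$F = -55$ ($F = 11 \left(-5\right) = -55$)
$j{\left(S \right)} = - \frac{1}{55}$ ($j{\left(S \right)} = \frac{1}{-55} = - \frac{1}{55}$)
$d{\left(n,a \right)} = -5 + a$
$O{\left(G \right)} = -1$ ($O{\left(G \right)} = \frac{-5 - 2}{7} = \frac{1}{7} \left(-7\right) = -1$)
$\sqrt{98 + O{\left(\frac{0 - 8}{-3 + 5} \right)}} = \sqrt{98 - 1} = \sqrt{97}$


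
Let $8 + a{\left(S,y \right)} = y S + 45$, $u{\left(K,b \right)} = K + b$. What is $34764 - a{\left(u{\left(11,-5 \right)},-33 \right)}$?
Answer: $34925$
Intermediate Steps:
$a{\left(S,y \right)} = 37 + S y$ ($a{\left(S,y \right)} = -8 + \left(y S + 45\right) = -8 + \left(S y + 45\right) = -8 + \left(45 + S y\right) = 37 + S y$)
$34764 - a{\left(u{\left(11,-5 \right)},-33 \right)} = 34764 - \left(37 + \left(11 - 5\right) \left(-33\right)\right) = 34764 - \left(37 + 6 \left(-33\right)\right) = 34764 - \left(37 - 198\right) = 34764 - -161 = 34764 + 161 = 34925$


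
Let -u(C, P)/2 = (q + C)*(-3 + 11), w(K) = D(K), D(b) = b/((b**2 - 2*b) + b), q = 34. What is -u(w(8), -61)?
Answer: 3824/7 ≈ 546.29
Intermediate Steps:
D(b) = b/(b**2 - b)
w(K) = 1/(-1 + K)
u(C, P) = -544 - 16*C (u(C, P) = -2*(34 + C)*(-3 + 11) = -2*(34 + C)*8 = -2*(272 + 8*C) = -544 - 16*C)
-u(w(8), -61) = -(-544 - 16/(-1 + 8)) = -(-544 - 16/7) = -1*(-3824/7) = 3824/7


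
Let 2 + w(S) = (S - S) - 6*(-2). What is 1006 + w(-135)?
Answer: 1016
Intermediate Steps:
w(S) = 10 (w(S) = -2 + ((S - S) - 6*(-2)) = -2 + (0 + 12) = -2 + 12 = 10)
1006 + w(-135) = 1006 + 10 = 1016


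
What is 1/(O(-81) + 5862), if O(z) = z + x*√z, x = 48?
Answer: 1927/11202195 - 48*I/3734065 ≈ 0.00017202 - 1.2855e-5*I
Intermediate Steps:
O(z) = z + 48*√z
1/(O(-81) + 5862) = 1/((-81 + 48*√(-81)) + 5862) = 1/((-81 + 48*(9*I)) + 5862) = 1/((-81 + 432*I) + 5862) = 1/(5781 + 432*I) = (5781 - 432*I)/33606585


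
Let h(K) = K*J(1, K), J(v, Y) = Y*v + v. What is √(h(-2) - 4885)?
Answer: I*√4883 ≈ 69.878*I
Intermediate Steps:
J(v, Y) = v + Y*v
h(K) = K*(1 + K) (h(K) = K*(1*(1 + K)) = K*(1 + K))
√(h(-2) - 4885) = √(-2*(1 - 2) - 4885) = √(-2*(-1) - 4885) = √(2 - 4885) = √(-4883) = I*√4883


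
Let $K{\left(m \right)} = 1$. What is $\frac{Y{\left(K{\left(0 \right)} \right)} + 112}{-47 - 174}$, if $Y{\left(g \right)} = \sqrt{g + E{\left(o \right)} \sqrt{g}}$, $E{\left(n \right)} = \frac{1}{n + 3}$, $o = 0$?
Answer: $- \frac{112}{221} - \frac{2 \sqrt{3}}{663} \approx -0.51201$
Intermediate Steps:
$E{\left(n \right)} = \frac{1}{3 + n}$
$Y{\left(g \right)} = \sqrt{g + \frac{\sqrt{g}}{3}}$ ($Y{\left(g \right)} = \sqrt{g + \frac{\sqrt{g}}{3 + 0}} = \sqrt{g + \frac{\sqrt{g}}{3}}$)
$\frac{Y{\left(K{\left(0 \right)} \right)} + 112}{-47 - 174} = \frac{\frac{\sqrt{3 \sqrt{1} + 9 \cdot 1}}{3} + 112}{-47 - 174} = \frac{\frac{\sqrt{3 \cdot 1 + 9}}{3} + 112}{-221} = - \frac{\frac{\sqrt{3 + 9}}{3} + 112}{221} = - \frac{\frac{\sqrt{12}}{3} + 112}{221} = - \frac{\frac{2 \sqrt{3}}{3} + 112}{221} = - \frac{112 + \frac{2 \sqrt{3}}{3}}{221} = - \frac{112}{221} - \frac{2 \sqrt{3}}{663}$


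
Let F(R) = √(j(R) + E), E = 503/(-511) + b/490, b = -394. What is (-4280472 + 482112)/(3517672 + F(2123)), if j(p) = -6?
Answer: -7467761371609350/6915915047443723 + 3323565*I*√3177690/6915915047443723 ≈ -1.0798 + 8.5666e-7*I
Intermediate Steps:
E = -31986/17885 (E = 503/(-511) - 394/490 = 503*(-1/511) - 394*1/490 = -503/511 - 197/245 = -31986/17885 ≈ -1.7884)
F(R) = 4*I*√3177690/2555 (F(R) = √(-6 - 31986/17885) = √(-139296/17885) = 4*I*√3177690/2555)
(-4280472 + 482112)/(3517672 + F(2123)) = (-4280472 + 482112)/(3517672 + 4*I*√3177690/2555) = -3798360/(3517672 + 4*I*√3177690/2555)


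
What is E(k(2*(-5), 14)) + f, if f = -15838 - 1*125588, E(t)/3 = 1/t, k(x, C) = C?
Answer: -1979961/14 ≈ -1.4143e+5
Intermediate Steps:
E(t) = 3/t
f = -141426 (f = -15838 - 125588 = -141426)
E(k(2*(-5), 14)) + f = 3/14 - 141426 = -1979961/14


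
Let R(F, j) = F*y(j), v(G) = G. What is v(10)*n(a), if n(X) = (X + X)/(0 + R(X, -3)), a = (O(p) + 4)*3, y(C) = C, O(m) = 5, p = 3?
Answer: -20/3 ≈ -6.6667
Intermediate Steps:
R(F, j) = F*j
a = 27 (a = (5 + 4)*3 = 9*3 = 27)
n(X) = -2/3 (n(X) = (X + X)/(0 + X*(-3)) = (2*X)/(0 - 3*X) = (2*X)/((-3*X)) = (2*X)*(-1/(3*X)) = -2/3)
v(10)*n(a) = 10*(-2/3) = -20/3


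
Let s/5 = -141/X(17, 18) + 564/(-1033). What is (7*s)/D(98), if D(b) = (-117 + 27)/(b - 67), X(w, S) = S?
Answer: 11269895/111564 ≈ 101.02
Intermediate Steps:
s = -259675/6198 (s = 5*(-141/18 + 564/(-1033)) = 5*(-141*1/18 + 564*(-1/1033)) = 5*(-47/6 - 564/1033) = 5*(-51935/6198) = -259675/6198 ≈ -41.897)
D(b) = -90/(-67 + b)
(7*s)/D(98) = (7*(-259675/6198))/((-90/(-67 + 98))) = -1817725/(6198*((-90/31))) = -1817725/(6198*((-90*1/31))) = -1817725/(6198*(-90/31)) = -1817725/6198*(-31/90) = 11269895/111564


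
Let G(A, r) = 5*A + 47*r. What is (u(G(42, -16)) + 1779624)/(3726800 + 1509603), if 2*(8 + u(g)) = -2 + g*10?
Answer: 1776905/5236403 ≈ 0.33934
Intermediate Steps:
u(g) = -9 + 5*g (u(g) = -8 + (-2 + g*10)/2 = -8 + (-2 + 10*g)/2 = -8 + (-1 + 5*g) = -9 + 5*g)
(u(G(42, -16)) + 1779624)/(3726800 + 1509603) = ((-9 + 5*(5*42 + 47*(-16))) + 1779624)/(3726800 + 1509603) = ((-9 + 5*(210 - 752)) + 1779624)/5236403 = ((-9 + 5*(-542)) + 1779624)*(1/5236403) = ((-9 - 2710) + 1779624)*(1/5236403) = (-2719 + 1779624)*(1/5236403) = 1776905*(1/5236403) = 1776905/5236403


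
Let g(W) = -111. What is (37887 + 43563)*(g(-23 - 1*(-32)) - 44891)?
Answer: -3665412900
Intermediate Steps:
(37887 + 43563)*(g(-23 - 1*(-32)) - 44891) = (37887 + 43563)*(-111 - 44891) = 81450*(-45002) = -3665412900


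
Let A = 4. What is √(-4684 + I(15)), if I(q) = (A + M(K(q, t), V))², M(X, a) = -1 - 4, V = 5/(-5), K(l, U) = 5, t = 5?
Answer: I*√4683 ≈ 68.432*I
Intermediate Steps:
V = -1 (V = 5*(-⅕) = -1)
M(X, a) = -5
I(q) = 1 (I(q) = (4 - 5)² = (-1)² = 1)
√(-4684 + I(15)) = √(-4684 + 1) = √(-4683) = I*√4683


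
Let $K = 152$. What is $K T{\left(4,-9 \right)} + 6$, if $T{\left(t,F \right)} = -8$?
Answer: $-1210$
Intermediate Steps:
$K T{\left(4,-9 \right)} + 6 = 152 \left(-8\right) + 6 = -1216 + 6 = -1210$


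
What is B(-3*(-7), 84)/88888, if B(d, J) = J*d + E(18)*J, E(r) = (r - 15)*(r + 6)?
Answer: 1953/22222 ≈ 0.087886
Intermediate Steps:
E(r) = (-15 + r)*(6 + r)
B(d, J) = 72*J + J*d (B(d, J) = J*d + (-90 + 18² - 9*18)*J = J*d + (-90 + 324 - 162)*J = J*d + 72*J = 72*J + J*d)
B(-3*(-7), 84)/88888 = (84*(72 - 3*(-7)))/88888 = (84*(72 + 21))*(1/88888) = (84*93)*(1/88888) = 7812*(1/88888) = 1953/22222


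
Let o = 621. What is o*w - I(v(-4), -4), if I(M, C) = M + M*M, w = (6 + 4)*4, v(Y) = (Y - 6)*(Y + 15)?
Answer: 12850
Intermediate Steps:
v(Y) = (-6 + Y)*(15 + Y)
w = 40 (w = 10*4 = 40)
I(M, C) = M + M²
o*w - I(v(-4), -4) = 621*40 - (-90 + (-4)² + 9*(-4))*(1 + (-90 + (-4)² + 9*(-4))) = 24840 - (-90 + 16 - 36)*(1 + (-90 + 16 - 36)) = 24840 - (-110)*(1 - 110) = 24840 - (-110)*(-109) = 24840 - 1*11990 = 24840 - 11990 = 12850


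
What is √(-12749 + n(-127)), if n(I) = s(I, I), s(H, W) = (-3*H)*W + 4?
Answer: 2*I*√15283 ≈ 247.25*I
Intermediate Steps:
s(H, W) = 4 - 3*H*W (s(H, W) = -3*H*W + 4 = 4 - 3*H*W)
n(I) = 4 - 3*I² (n(I) = 4 - 3*I*I = 4 - 3*I²)
√(-12749 + n(-127)) = √(-12749 + (4 - 3*(-127)²)) = √(-12749 + (4 - 3*16129)) = √(-12749 + (4 - 48387)) = √(-12749 - 48383) = √(-61132) = 2*I*√15283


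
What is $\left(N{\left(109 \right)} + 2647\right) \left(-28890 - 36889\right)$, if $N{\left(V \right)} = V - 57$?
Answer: $-177537521$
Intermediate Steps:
$N{\left(V \right)} = -57 + V$ ($N{\left(V \right)} = V - 57 = -57 + V$)
$\left(N{\left(109 \right)} + 2647\right) \left(-28890 - 36889\right) = \left(\left(-57 + 109\right) + 2647\right) \left(-28890 - 36889\right) = \left(52 + 2647\right) \left(-65779\right) = 2699 \left(-65779\right) = -177537521$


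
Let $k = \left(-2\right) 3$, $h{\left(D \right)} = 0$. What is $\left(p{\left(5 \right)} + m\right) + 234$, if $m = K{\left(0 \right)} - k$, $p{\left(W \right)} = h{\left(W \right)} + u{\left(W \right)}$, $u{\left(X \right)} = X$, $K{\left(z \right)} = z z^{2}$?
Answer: $245$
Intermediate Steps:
$K{\left(z \right)} = z^{3}$
$k = -6$
$p{\left(W \right)} = W$ ($p{\left(W \right)} = 0 + W = W$)
$m = 6$ ($m = 0^{3} - -6 = 0 + 6 = 6$)
$\left(p{\left(5 \right)} + m\right) + 234 = \left(5 + 6\right) + 234 = 11 + 234 = 245$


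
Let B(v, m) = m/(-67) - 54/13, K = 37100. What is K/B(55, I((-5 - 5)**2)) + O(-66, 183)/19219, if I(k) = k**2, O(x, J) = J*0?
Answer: -16157050/66809 ≈ -241.84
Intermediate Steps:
O(x, J) = 0
B(v, m) = -54/13 - m/67 (B(v, m) = m*(-1/67) - 54*1/13 = -m/67 - 54/13 = -54/13 - m/67)
K/B(55, I((-5 - 5)**2)) + O(-66, 183)/19219 = 37100/(-54/13 - (-5 - 5)**4/67) + 0/19219 = 37100/(-54/13 - ((-10)**2)**2/67) + 0*(1/19219) = 37100/(-54/13 - 1/67*100**2) + 0 = 37100/(-54/13 - 1/67*10000) + 0 = 37100/(-54/13 - 10000/67) + 0 = 37100/(-133618/871) + 0 = 37100*(-871/133618) + 0 = -16157050/66809 + 0 = -16157050/66809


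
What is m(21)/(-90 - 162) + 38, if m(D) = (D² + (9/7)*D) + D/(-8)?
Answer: 24295/672 ≈ 36.153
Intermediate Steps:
m(D) = D² + 65*D/56 (m(D) = (D² + (9*(⅐))*D) + D*(-⅛) = (D² + 9*D/7) - D/8 = D² + 65*D/56)
m(21)/(-90 - 162) + 38 = ((1/56)*21*(65 + 56*21))/(-90 - 162) + 38 = ((1/56)*21*(65 + 1176))/(-252) + 38 = ((1/56)*21*1241)*(-1/252) + 38 = (3723/8)*(-1/252) + 38 = -1241/672 + 38 = 24295/672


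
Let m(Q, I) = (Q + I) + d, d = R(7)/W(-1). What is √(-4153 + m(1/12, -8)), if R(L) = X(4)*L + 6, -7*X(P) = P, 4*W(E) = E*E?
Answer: I*√149505/6 ≈ 64.443*I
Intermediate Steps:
W(E) = E²/4 (W(E) = (E*E)/4 = E²/4)
X(P) = -P/7
R(L) = 6 - 4*L/7 (R(L) = (-⅐*4)*L + 6 = -4*L/7 + 6 = 6 - 4*L/7)
d = 8 (d = (6 - 4/7*7)/(((¼)*(-1)²)) = (6 - 4)/(((¼)*1)) = 2/(¼) = 2*4 = 8)
m(Q, I) = 8 + I + Q (m(Q, I) = (Q + I) + 8 = (I + Q) + 8 = 8 + I + Q)
√(-4153 + m(1/12, -8)) = √(-4153 + (8 - 8 + 1/12)) = √(-4153 + 1/12) = √(-49835/12) = I*√149505/6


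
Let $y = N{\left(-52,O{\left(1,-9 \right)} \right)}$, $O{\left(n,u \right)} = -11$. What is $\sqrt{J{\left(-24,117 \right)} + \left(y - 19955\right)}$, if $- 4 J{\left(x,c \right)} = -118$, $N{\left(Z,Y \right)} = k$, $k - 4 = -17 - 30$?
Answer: $\frac{i \sqrt{79874}}{2} \approx 141.31 i$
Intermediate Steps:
$k = -43$ ($k = 4 - 47 = -43$)
$N{\left(Z,Y \right)} = -43$
$y = -43$
$J{\left(x,c \right)} = \frac{59}{2}$ ($J{\left(x,c \right)} = \left(- \frac{1}{4}\right) \left(-118\right) = \frac{59}{2}$)
$\sqrt{J{\left(-24,117 \right)} + \left(y - 19955\right)} = \sqrt{\frac{59}{2} - 19998} = \sqrt{- \frac{39937}{2}} = \frac{i \sqrt{79874}}{2}$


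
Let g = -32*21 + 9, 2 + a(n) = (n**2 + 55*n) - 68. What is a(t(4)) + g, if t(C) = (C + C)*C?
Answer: 2051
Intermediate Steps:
t(C) = 2*C**2 (t(C) = (2*C)*C = 2*C**2)
a(n) = -70 + n**2 + 55*n (a(n) = -2 + ((n**2 + 55*n) - 68) = -2 + (-68 + n**2 + 55*n) = -70 + n**2 + 55*n)
g = -663 (g = -672 + 9 = -663)
a(t(4)) + g = (-70 + (2*4**2)**2 + 55*(2*4**2)) - 663 = (-70 + (2*16)**2 + 55*(2*16)) - 663 = (-70 + 32**2 + 55*32) - 663 = (-70 + 1024 + 1760) - 663 = 2714 - 663 = 2051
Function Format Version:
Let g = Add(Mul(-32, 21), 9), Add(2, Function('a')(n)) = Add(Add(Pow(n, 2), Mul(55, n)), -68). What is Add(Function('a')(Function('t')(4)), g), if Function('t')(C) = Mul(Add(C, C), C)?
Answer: 2051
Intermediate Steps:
Function('t')(C) = Mul(2, Pow(C, 2)) (Function('t')(C) = Mul(Mul(2, C), C) = Mul(2, Pow(C, 2)))
Function('a')(n) = Add(-70, Pow(n, 2), Mul(55, n)) (Function('a')(n) = Add(-2, Add(Add(Pow(n, 2), Mul(55, n)), -68)) = Add(-2, Add(-68, Pow(n, 2), Mul(55, n))) = Add(-70, Pow(n, 2), Mul(55, n)))
g = -663 (g = Add(-672, 9) = -663)
Add(Function('a')(Function('t')(4)), g) = Add(Add(-70, Pow(Mul(2, Pow(4, 2)), 2), Mul(55, Mul(2, Pow(4, 2)))), -663) = Add(Add(-70, Pow(Mul(2, 16), 2), Mul(55, Mul(2, 16))), -663) = Add(Add(-70, Pow(32, 2), Mul(55, 32)), -663) = Add(Add(-70, 1024, 1760), -663) = Add(2714, -663) = 2051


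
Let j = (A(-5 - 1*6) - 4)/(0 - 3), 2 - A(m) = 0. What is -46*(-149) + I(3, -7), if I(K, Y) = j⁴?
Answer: 555190/81 ≈ 6854.2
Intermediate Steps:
A(m) = 2 (A(m) = 2 - 1*0 = 2 + 0 = 2)
j = ⅔ (j = (2 - 4)/(0 - 3) = -2/(-3) = -2*(-⅓) = ⅔ ≈ 0.66667)
I(K, Y) = 16/81 (I(K, Y) = (⅔)⁴ = 16/81)
-46*(-149) + I(3, -7) = -46*(-149) + 16/81 = 6854 + 16/81 = 555190/81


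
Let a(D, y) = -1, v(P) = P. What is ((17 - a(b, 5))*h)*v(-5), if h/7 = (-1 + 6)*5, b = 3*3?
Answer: -15750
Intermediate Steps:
b = 9
h = 175 (h = 7*((-1 + 6)*5) = 7*(5*5) = 7*25 = 175)
((17 - a(b, 5))*h)*v(-5) = ((17 - 1*(-1))*175)*(-5) = ((17 + 1)*175)*(-5) = (18*175)*(-5) = 3150*(-5) = -15750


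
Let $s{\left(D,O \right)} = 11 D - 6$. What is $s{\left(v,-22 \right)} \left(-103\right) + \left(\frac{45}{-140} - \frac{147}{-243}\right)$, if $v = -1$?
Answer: $\frac{3971911}{2268} \approx 1751.3$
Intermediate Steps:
$s{\left(D,O \right)} = -6 + 11 D$
$s{\left(v,-22 \right)} \left(-103\right) + \left(\frac{45}{-140} - \frac{147}{-243}\right) = \left(-6 + 11 \left(-1\right)\right) \left(-103\right) + \left(\frac{45}{-140} - \frac{147}{-243}\right) = \left(-6 - 11\right) \left(-103\right) + \left(45 \left(- \frac{1}{140}\right) - - \frac{49}{81}\right) = \left(-17\right) \left(-103\right) + \left(- \frac{9}{28} + \frac{49}{81}\right) = 1751 + \frac{643}{2268} = \frac{3971911}{2268}$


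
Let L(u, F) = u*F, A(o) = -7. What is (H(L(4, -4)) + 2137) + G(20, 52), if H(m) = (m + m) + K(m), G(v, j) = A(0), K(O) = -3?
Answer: 2095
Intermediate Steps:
G(v, j) = -7
L(u, F) = F*u
H(m) = -3 + 2*m (H(m) = (m + m) - 3 = 2*m - 3 = -3 + 2*m)
(H(L(4, -4)) + 2137) + G(20, 52) = ((-3 + 2*(-4*4)) + 2137) - 7 = ((-3 + 2*(-16)) + 2137) - 7 = ((-3 - 32) + 2137) - 7 = (-35 + 2137) - 7 = 2102 - 7 = 2095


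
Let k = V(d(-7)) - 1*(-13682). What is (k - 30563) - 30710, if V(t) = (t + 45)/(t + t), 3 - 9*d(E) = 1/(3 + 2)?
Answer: -1330509/28 ≈ -47518.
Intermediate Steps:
d(E) = 14/45 (d(E) = 1/3 - 1/(9*(3 + 2)) = 1/3 - 1/9/5 = 1/3 - 1/9*1/5 = 1/3 - 1/45 = 14/45)
V(t) = (45 + t)/(2*t) (V(t) = (45 + t)/((2*t)) = (45 + t)*(1/(2*t)) = (45 + t)/(2*t))
k = 385135/28 (k = (45 + 14/45)/(2*(14/45)) - 1*(-13682) = (1/2)*(45/14)*(2039/45) + 13682 = 2039/28 + 13682 = 385135/28 ≈ 13755.)
(k - 30563) - 30710 = (385135/28 - 30563) - 30710 = -470629/28 - 30710 = -1330509/28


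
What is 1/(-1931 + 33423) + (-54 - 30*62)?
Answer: -60275687/31492 ≈ -1914.0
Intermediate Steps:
1/(-1931 + 33423) + (-54 - 30*62) = 1/31492 + (-54 - 1860) = 1/31492 - 1914 = -60275687/31492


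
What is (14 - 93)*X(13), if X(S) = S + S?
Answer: -2054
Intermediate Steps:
X(S) = 2*S
(14 - 93)*X(13) = (14 - 93)*(2*13) = -79*26 = -2054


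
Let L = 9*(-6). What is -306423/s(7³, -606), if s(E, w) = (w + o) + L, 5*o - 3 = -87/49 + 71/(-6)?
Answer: 450441810/973319 ≈ 462.79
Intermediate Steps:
o = -3119/1470 (o = ⅗ + (-87/49 + 71/(-6))/5 = ⅗ + (-87*1/49 + 71*(-⅙))/5 = ⅗ + (-87/49 - 71/6)/5 = ⅗ + (⅕)*(-4001/294) = ⅗ - 4001/1470 = -3119/1470 ≈ -2.1218)
L = -54
s(E, w) = -82499/1470 + w (s(E, w) = (w - 3119/1470) - 54 = (-3119/1470 + w) - 54 = -82499/1470 + w)
-306423/s(7³, -606) = -306423/(-82499/1470 - 606) = -306423/(-973319/1470) = -306423*(-1470/973319) = 450441810/973319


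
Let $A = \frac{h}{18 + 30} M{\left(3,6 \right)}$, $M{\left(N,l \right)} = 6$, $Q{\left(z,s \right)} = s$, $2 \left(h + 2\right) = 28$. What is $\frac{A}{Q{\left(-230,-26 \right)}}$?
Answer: $- \frac{3}{52} \approx -0.057692$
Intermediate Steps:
$h = 12$ ($h = -2 + \frac{1}{2} \cdot 28 = -2 + 14 = 12$)
$A = \frac{3}{2}$ ($A = \frac{12}{18 + 30} \cdot 6 = \frac{12}{48} \cdot 6 = 12 \cdot \frac{1}{48} \cdot 6 = \frac{1}{4} \cdot 6 = \frac{3}{2} \approx 1.5$)
$\frac{A}{Q{\left(-230,-26 \right)}} = \frac{3}{2 \left(-26\right)} = \frac{3}{2} \left(- \frac{1}{26}\right) = - \frac{3}{52}$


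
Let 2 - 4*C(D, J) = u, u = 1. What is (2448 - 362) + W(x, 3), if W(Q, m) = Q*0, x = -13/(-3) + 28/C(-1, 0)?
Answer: 2086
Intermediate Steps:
C(D, J) = 1/4 (C(D, J) = 1/2 - 1/4*1 = 1/2 - 1/4 = 1/4)
x = 349/3 (x = -13/(-3) + 28/(1/4) = -13*(-1/3) + 28*4 = 13/3 + 112 = 349/3 ≈ 116.33)
W(Q, m) = 0
(2448 - 362) + W(x, 3) = (2448 - 362) + 0 = 2086 + 0 = 2086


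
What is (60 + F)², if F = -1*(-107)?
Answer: 27889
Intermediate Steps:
F = 107
(60 + F)² = (60 + 107)² = 167² = 27889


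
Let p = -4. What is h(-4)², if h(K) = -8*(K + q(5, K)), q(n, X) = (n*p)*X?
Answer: 369664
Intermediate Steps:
q(n, X) = -4*X*n (q(n, X) = (n*(-4))*X = (-4*n)*X = -4*X*n)
h(K) = 152*K (h(K) = -8*(K - 4*K*5) = -8*(K - 20*K) = -(-152)*K = 152*K)
h(-4)² = (152*(-4))² = (-608)² = 369664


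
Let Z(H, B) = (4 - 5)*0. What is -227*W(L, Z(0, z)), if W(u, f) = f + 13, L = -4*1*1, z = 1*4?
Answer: -2951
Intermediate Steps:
z = 4
Z(H, B) = 0 (Z(H, B) = -1*0 = 0)
L = -4 (L = -4*1 = -4)
W(u, f) = 13 + f
-227*W(L, Z(0, z)) = -227*(13 + 0) = -227*13 = -2951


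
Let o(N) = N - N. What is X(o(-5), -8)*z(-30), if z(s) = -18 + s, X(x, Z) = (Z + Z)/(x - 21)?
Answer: -256/7 ≈ -36.571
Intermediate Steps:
o(N) = 0
X(x, Z) = 2*Z/(-21 + x) (X(x, Z) = (2*Z)/(-21 + x) = 2*Z/(-21 + x))
X(o(-5), -8)*z(-30) = (2*(-8)/(-21 + 0))*(-18 - 30) = (2*(-8)/(-21))*(-48) = (2*(-8)*(-1/21))*(-48) = (16/21)*(-48) = -256/7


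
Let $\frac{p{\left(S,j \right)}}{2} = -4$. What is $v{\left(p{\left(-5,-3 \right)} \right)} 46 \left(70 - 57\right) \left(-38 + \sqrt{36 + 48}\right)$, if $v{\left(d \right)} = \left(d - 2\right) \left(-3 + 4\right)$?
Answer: $227240 - 11960 \sqrt{21} \approx 1.7243 \cdot 10^{5}$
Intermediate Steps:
$p{\left(S,j \right)} = -8$ ($p{\left(S,j \right)} = 2 \left(-4\right) = -8$)
$v{\left(d \right)} = -2 + d$ ($v{\left(d \right)} = \left(-2 + d\right) 1 = -2 + d$)
$v{\left(p{\left(-5,-3 \right)} \right)} 46 \left(70 - 57\right) \left(-38 + \sqrt{36 + 48}\right) = \left(-2 - 8\right) 46 \left(70 - 57\right) \left(-38 + \sqrt{36 + 48}\right) = \left(-10\right) 46 \cdot 13 \left(-38 + \sqrt{84}\right) = - 460 \cdot 13 \left(-38 + 2 \sqrt{21}\right) = - 460 \left(-494 + 26 \sqrt{21}\right) = 227240 - 11960 \sqrt{21}$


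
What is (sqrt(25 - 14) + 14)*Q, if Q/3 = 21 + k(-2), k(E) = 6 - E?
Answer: 1218 + 87*sqrt(11) ≈ 1506.5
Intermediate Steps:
Q = 87 (Q = 3*(21 + (6 - 1*(-2))) = 3*(21 + (6 + 2)) = 3*(21 + 8) = 3*29 = 87)
(sqrt(25 - 14) + 14)*Q = (sqrt(25 - 14) + 14)*87 = (sqrt(11) + 14)*87 = (14 + sqrt(11))*87 = 1218 + 87*sqrt(11)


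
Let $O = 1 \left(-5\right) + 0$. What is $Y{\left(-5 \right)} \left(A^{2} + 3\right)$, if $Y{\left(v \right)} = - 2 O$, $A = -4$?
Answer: $190$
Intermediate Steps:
$O = -5$ ($O = -5 + 0 = -5$)
$Y{\left(v \right)} = 10$ ($Y{\left(v \right)} = \left(-2\right) \left(-5\right) = 10$)
$Y{\left(-5 \right)} \left(A^{2} + 3\right) = 10 \left(\left(-4\right)^{2} + 3\right) = 10 \left(16 + 3\right) = 10 \cdot 19 = 190$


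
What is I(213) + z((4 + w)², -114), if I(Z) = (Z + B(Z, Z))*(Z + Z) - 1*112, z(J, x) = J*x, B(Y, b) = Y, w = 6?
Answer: 169964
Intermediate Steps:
I(Z) = -112 + 4*Z² (I(Z) = (Z + Z)*(Z + Z) - 1*112 = (2*Z)*(2*Z) - 112 = 4*Z² - 112 = -112 + 4*Z²)
I(213) + z((4 + w)², -114) = (-112 + 4*213²) + (4 + 6)²*(-114) = (-112 + 4*45369) + 10²*(-114) = (-112 + 181476) + 100*(-114) = 181364 - 11400 = 169964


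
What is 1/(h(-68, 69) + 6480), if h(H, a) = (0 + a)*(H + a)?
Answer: 1/6549 ≈ 0.00015269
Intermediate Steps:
h(H, a) = a*(H + a)
1/(h(-68, 69) + 6480) = 1/(69*(-68 + 69) + 6480) = 1/(69*1 + 6480) = 1/(69 + 6480) = 1/6549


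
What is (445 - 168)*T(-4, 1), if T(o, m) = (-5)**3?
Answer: -34625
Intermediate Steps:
T(o, m) = -125
(445 - 168)*T(-4, 1) = (445 - 168)*(-125) = 277*(-125) = -34625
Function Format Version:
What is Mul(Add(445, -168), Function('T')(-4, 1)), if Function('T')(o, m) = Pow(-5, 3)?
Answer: -34625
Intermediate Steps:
Function('T')(o, m) = -125
Mul(Add(445, -168), Function('T')(-4, 1)) = Mul(Add(445, -168), -125) = Mul(277, -125) = -34625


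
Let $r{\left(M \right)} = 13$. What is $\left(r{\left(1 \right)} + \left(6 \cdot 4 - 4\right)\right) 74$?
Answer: $2442$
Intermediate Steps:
$\left(r{\left(1 \right)} + \left(6 \cdot 4 - 4\right)\right) 74 = \left(13 + \left(6 \cdot 4 - 4\right)\right) 74 = \left(13 + \left(24 - 4\right)\right) 74 = \left(13 + 20\right) 74 = 33 \cdot 74 = 2442$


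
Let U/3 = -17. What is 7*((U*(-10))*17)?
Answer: 60690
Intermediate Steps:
U = -51 (U = 3*(-17) = -51)
7*((U*(-10))*17) = 7*(-51*(-10)*17) = 7*(510*17) = 7*8670 = 60690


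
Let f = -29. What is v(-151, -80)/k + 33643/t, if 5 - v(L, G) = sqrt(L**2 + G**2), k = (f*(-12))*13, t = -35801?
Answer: -152021927/161963724 - sqrt(29201)/4524 ≈ -0.97639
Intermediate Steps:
k = 4524 (k = -29*(-12)*13 = 348*13 = 4524)
v(L, G) = 5 - sqrt(G**2 + L**2) (v(L, G) = 5 - sqrt(L**2 + G**2) = 5 - sqrt(G**2 + L**2))
v(-151, -80)/k + 33643/t = (5 - sqrt((-80)**2 + (-151)**2))/4524 + 33643/(-35801) = (5 - sqrt(6400 + 22801))*(1/4524) + 33643*(-1/35801) = (5 - sqrt(29201))*(1/4524) - 33643/35801 = (5/4524 - sqrt(29201)/4524) - 33643/35801 = -152021927/161963724 - sqrt(29201)/4524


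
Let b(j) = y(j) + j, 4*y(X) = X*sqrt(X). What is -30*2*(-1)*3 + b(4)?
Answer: 186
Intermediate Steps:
y(X) = X**(3/2)/4 (y(X) = (X*sqrt(X))/4 = X**(3/2)/4)
b(j) = j + j**(3/2)/4 (b(j) = j**(3/2)/4 + j = j + j**(3/2)/4)
-30*2*(-1)*3 + b(4) = -30*2*(-1)*3 + (4 + 4**(3/2)/4) = -(-60)*3 + (4 + (1/4)*8) = -30*(-6) + (4 + 2) = 180 + 6 = 186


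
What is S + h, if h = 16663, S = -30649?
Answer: -13986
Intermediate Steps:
S + h = -30649 + 16663 = -13986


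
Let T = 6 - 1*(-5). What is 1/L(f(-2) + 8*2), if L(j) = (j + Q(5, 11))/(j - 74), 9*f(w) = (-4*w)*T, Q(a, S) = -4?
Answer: -31/14 ≈ -2.2143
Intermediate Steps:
T = 11 (T = 6 + 5 = 11)
f(w) = -44*w/9 (f(w) = (-4*w*11)/9 = (-44*w)/9 = -44*w/9)
L(j) = (-4 + j)/(-74 + j) (L(j) = (j - 4)/(j - 74) = (-4 + j)/(-74 + j))
1/L(f(-2) + 8*2) = 1/((-4 + (-44/9*(-2) + 8*2))/(-74 + (-44/9*(-2) + 8*2))) = 1/((-4 + (88/9 + 16))/(-74 + (88/9 + 16))) = 1/((-4 + 232/9)/(-74 + 232/9)) = 1/((196/9)/(-434/9)) = 1/(-9/434*196/9) = 1/(-14/31) = -31/14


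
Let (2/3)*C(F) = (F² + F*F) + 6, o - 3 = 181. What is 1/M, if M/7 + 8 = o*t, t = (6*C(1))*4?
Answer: 1/370888 ≈ 2.6962e-6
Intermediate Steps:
o = 184 (o = 3 + 181 = 184)
C(F) = 9 + 3*F² (C(F) = 3*((F² + F*F) + 6)/2 = 3*((F² + F²) + 6)/2 = 3*(2*F² + 6)/2 = 3*(6 + 2*F²)/2 = 9 + 3*F²)
t = 288 (t = (6*(9 + 3*1²))*4 = (6*(9 + 3*1))*4 = (6*(9 + 3))*4 = (6*12)*4 = 72*4 = 288)
M = 370888 (M = -56 + 7*(184*288) = -56 + 7*52992 = -56 + 370944 = 370888)
1/M = 1/370888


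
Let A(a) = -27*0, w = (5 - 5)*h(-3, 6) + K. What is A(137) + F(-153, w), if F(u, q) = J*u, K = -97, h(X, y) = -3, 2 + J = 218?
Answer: -33048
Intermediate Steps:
J = 216 (J = -2 + 218 = 216)
w = -97 (w = (5 - 5)*(-3) - 97 = 0*(-3) - 97 = 0 - 97 = -97)
F(u, q) = 216*u
A(a) = 0
A(137) + F(-153, w) = 0 + 216*(-153) = 0 - 33048 = -33048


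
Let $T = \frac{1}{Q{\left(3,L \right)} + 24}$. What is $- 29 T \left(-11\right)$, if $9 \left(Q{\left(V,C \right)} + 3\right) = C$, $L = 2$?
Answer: $\frac{2871}{191} \approx 15.031$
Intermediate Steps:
$Q{\left(V,C \right)} = -3 + \frac{C}{9}$
$T = \frac{9}{191}$ ($T = \frac{1}{\left(-3 + \frac{1}{9} \cdot 2\right) + 24} = \frac{1}{\left(-3 + \frac{2}{9}\right) + 24} = \frac{1}{- \frac{25}{9} + 24} = \frac{1}{\frac{191}{9}} = \frac{9}{191} \approx 0.04712$)
$- 29 T \left(-11\right) = \left(-29\right) \frac{9}{191} \left(-11\right) = \left(- \frac{261}{191}\right) \left(-11\right) = \frac{2871}{191}$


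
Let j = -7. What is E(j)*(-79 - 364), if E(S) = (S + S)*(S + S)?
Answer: -86828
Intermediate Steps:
E(S) = 4*S² (E(S) = (2*S)*(2*S) = 4*S²)
E(j)*(-79 - 364) = (4*(-7)²)*(-79 - 364) = (4*49)*(-443) = 196*(-443) = -86828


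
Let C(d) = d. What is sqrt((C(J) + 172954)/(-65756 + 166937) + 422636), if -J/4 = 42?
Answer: sqrt(4326793582070262)/101181 ≈ 650.11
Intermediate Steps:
J = -168 (J = -4*42 = -168)
sqrt((C(J) + 172954)/(-65756 + 166937) + 422636) = sqrt((-168 + 172954)/(-65756 + 166937) + 422636) = sqrt(172786/101181 + 422636) = sqrt(42762905902/101181) = sqrt(4326793582070262)/101181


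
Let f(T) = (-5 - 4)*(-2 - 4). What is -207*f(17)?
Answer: -11178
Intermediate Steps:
f(T) = 54 (f(T) = -9*(-6) = 54)
-207*f(17) = -207*54 = -11178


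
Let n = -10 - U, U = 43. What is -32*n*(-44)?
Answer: -74624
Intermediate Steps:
n = -53 (n = -10 - 1*43 = -10 - 43 = -53)
-32*n*(-44) = -32*(-53)*(-44) = 1696*(-44) = -74624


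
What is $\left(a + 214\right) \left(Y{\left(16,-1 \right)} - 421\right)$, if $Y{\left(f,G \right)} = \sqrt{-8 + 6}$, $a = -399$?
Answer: $77885 - 185 i \sqrt{2} \approx 77885.0 - 261.63 i$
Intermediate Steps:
$Y{\left(f,G \right)} = i \sqrt{2}$ ($Y{\left(f,G \right)} = \sqrt{-2} = i \sqrt{2}$)
$\left(a + 214\right) \left(Y{\left(16,-1 \right)} - 421\right) = \left(-399 + 214\right) \left(i \sqrt{2} - 421\right) = - 185 \left(-421 + i \sqrt{2}\right) = 77885 - 185 i \sqrt{2}$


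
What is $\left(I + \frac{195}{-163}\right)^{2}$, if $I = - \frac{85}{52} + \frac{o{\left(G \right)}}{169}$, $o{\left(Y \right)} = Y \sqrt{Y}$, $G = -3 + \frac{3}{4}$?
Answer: $\frac{389194408099}{48565581376} + \frac{647865 i}{5729776} \approx 8.0138 + 0.11307 i$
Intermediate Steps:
$G = - \frac{9}{4}$ ($G = -3 + 3 \cdot \frac{1}{4} = -3 + \frac{3}{4} = - \frac{9}{4} \approx -2.25$)
$o{\left(Y \right)} = Y^{\frac{3}{2}}$
$I = - \frac{85}{52} - \frac{27 i}{1352}$ ($I = - \frac{85}{52} + \frac{\left(- \frac{9}{4}\right)^{\frac{3}{2}}}{169} = \left(-85\right) \frac{1}{52} + - \frac{27 i}{8} \cdot \frac{1}{169} = - \frac{85}{52} - \frac{27 i}{1352} \approx -1.6346 - 0.01997 i$)
$\left(I + \frac{195}{-163}\right)^{2} = \left(\left(- \frac{85}{52} - \frac{27 i}{1352}\right) + \frac{195}{-163}\right)^{2} = \left(\left(- \frac{85}{52} - \frac{27 i}{1352}\right) + 195 \left(- \frac{1}{163}\right)\right)^{2} = \left(\left(- \frac{85}{52} - \frac{27 i}{1352}\right) - \frac{195}{163}\right)^{2} = \left(- \frac{23995}{8476} - \frac{27 i}{1352}\right)^{2}$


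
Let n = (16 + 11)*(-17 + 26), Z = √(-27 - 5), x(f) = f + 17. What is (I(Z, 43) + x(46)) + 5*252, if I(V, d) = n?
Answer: 1566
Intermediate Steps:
x(f) = 17 + f
Z = 4*I*√2 (Z = √(-32) = 4*I*√2 ≈ 5.6569*I)
n = 243 (n = 27*9 = 243)
I(V, d) = 243
(I(Z, 43) + x(46)) + 5*252 = (243 + (17 + 46)) + 5*252 = (243 + 63) + 1260 = 306 + 1260 = 1566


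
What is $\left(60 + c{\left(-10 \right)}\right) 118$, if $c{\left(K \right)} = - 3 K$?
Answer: $10620$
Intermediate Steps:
$\left(60 + c{\left(-10 \right)}\right) 118 = \left(60 - -30\right) 118 = \left(60 + 30\right) 118 = 90 \cdot 118 = 10620$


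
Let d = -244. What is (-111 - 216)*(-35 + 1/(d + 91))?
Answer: 583804/51 ≈ 11447.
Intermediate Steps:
(-111 - 216)*(-35 + 1/(d + 91)) = (-111 - 216)*(-35 + 1/(-244 + 91)) = -327*(-35 + 1/(-153)) = -327*(-35 - 1/153) = -327*(-5356/153) = 583804/51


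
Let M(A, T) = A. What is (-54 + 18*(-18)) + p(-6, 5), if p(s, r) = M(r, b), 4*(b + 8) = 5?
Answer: -373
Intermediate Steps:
b = -27/4 (b = -8 + (1/4)*5 = -8 + 5/4 = -27/4 ≈ -6.7500)
p(s, r) = r
(-54 + 18*(-18)) + p(-6, 5) = (-54 + 18*(-18)) + 5 = (-54 - 324) + 5 = -378 + 5 = -373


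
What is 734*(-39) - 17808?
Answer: -46434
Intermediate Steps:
734*(-39) - 17808 = -28626 - 17808 = -46434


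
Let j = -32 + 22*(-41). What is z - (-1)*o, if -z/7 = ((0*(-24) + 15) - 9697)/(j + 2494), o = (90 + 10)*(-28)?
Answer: -2150113/780 ≈ -2756.6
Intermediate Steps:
o = -2800 (o = 100*(-28) = -2800)
j = -934 (j = -32 - 902 = -934)
z = 33887/780 (z = -7*((0*(-24) + 15) - 9697)/(-934 + 2494) = -7*((0 + 15) - 9697)/1560 = -7*(15 - 9697)/1560 = -(-67774)/1560 = -7*(-4841/780) = 33887/780 ≈ 43.445)
z - (-1)*o = 33887/780 - (-1)*(-2800) = 33887/780 - 1*2800 = 33887/780 - 2800 = -2150113/780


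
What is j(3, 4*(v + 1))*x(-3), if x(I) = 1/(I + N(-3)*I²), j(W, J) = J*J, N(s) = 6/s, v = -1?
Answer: 0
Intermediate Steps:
j(W, J) = J²
x(I) = 1/(I - 2*I²) (x(I) = 1/(I + (6/(-3))*I²) = 1/(I + (6*(-⅓))*I²) = 1/(I - 2*I²))
j(3, 4*(v + 1))*x(-3) = (4*(-1 + 1))²*(1/((-3)*(1 - 2*(-3)))) = (4*0)²*(-1/(3*(1 + 6))) = 0²*(-⅓/7) = 0*(-⅓*⅐) = 0*(-1/21) = 0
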